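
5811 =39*149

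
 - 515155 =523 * (-985)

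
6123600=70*87480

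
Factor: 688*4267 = 2935696 = 2^4*17^1*43^1*251^1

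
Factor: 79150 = 2^1*5^2*1583^1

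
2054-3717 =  - 1663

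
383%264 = 119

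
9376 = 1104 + 8272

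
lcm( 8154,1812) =16308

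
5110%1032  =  982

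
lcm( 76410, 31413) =2827170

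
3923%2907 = 1016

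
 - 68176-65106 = -133282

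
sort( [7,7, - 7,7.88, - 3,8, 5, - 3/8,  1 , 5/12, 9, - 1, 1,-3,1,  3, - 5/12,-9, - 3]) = [ - 9,-7, - 3,-3, - 3, - 1, - 5/12, - 3/8,5/12, 1,1,1,3,5,7,  7, 7.88,8, 9] 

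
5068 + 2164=7232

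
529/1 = 529 = 529.00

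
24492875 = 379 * 64625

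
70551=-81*(-871) 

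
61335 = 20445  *3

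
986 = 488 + 498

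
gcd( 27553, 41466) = 1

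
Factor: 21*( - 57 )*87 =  - 104139  =  - 3^3 * 7^1* 19^1 * 29^1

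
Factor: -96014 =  - 2^1*61^1*787^1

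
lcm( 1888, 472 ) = 1888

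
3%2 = 1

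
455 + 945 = 1400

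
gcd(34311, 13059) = 3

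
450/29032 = 225/14516 =0.02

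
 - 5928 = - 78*76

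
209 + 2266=2475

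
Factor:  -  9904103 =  - 11^1*691^1*1303^1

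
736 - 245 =491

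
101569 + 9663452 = 9765021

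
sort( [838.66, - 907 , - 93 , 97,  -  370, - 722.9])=[ - 907 , - 722.9, - 370, - 93 , 97,838.66]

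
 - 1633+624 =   -  1009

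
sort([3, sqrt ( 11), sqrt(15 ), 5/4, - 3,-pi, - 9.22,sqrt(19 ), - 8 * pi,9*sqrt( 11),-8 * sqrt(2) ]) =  [ - 8*pi, - 8 * sqrt (2),-9.22, - pi,  -  3, 5/4,3, sqrt (11), sqrt( 15), sqrt( 19), 9*sqrt(11) ]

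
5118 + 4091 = 9209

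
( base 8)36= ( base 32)U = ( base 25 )15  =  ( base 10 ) 30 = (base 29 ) 11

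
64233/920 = 69+753/920 = 69.82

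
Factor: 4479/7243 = 3^1*1493^1*7243^( - 1)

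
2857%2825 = 32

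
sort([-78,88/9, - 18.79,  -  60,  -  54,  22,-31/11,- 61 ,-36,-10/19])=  [-78, - 61,-60, - 54,- 36, - 18.79,-31/11, - 10/19, 88/9,22]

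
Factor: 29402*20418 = 2^2*3^1*41^1 * 61^1 * 83^1*241^1=600330036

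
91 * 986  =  89726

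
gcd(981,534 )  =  3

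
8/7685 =8/7685 = 0.00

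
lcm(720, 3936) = 59040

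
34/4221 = 34/4221 = 0.01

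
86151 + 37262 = 123413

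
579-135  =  444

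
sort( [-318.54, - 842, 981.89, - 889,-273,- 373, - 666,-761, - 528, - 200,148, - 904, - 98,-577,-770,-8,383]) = [ - 904, - 889, - 842, - 770, - 761,-666,- 577,-528,-373,-318.54,-273, - 200, - 98, - 8,148, 383,981.89]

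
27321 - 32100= - 4779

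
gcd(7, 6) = 1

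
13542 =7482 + 6060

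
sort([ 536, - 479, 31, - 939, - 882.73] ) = [  -  939, - 882.73, - 479,31 , 536] 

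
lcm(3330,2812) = 126540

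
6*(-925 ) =- 5550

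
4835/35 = 138 + 1/7 = 138.14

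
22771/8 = 2846 + 3/8=2846.38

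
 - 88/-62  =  44/31 = 1.42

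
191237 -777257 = -586020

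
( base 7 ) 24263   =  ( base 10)6317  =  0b1100010101101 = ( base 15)1D12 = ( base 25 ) a2h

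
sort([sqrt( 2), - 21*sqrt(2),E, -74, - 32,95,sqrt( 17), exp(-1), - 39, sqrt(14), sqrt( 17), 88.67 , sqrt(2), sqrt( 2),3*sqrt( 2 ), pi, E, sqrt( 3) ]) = [ - 74,  -  39, - 32, - 21*sqrt( 2),exp( - 1), sqrt( 2 ), sqrt( 2 ), sqrt( 2),  sqrt( 3) , E,  E,pi, sqrt( 14 ),sqrt( 17),sqrt(17), 3*sqrt(2 ), 88.67 , 95] 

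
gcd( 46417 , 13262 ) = 6631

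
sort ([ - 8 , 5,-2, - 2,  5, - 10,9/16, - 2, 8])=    [ - 10, - 8 , -2, - 2, - 2,9/16, 5 , 5, 8 ] 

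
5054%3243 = 1811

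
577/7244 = 577/7244 = 0.08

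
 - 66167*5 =  -  330835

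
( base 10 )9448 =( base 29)B6N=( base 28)C1C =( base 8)22350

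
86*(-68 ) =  - 5848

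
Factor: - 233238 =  -2^1*3^1*38873^1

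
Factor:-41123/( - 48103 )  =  11^ ( - 1)*17^1*41^1*59^1*4373^( - 1)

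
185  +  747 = 932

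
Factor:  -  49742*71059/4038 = - 1767308389/2019  =  - 3^ ( -1)*7^1 * 11^1*17^1*19^1*673^(  -  1)*71059^1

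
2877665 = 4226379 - 1348714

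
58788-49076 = 9712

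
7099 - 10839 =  - 3740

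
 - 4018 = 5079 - 9097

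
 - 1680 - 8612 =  - 10292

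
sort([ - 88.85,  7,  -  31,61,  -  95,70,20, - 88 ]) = [  -  95, - 88.85, -88, - 31,7, 20,61,  70]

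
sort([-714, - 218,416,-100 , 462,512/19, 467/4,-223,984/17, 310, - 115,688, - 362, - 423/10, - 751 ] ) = [  -  751, - 714, - 362, - 223, - 218, - 115,-100,-423/10,512/19,984/17,467/4, 310,416, 462,  688 ]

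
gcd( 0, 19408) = 19408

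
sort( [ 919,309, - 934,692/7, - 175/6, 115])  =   [ - 934, - 175/6,692/7,115,309, 919]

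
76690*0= 0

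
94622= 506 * 187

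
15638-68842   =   - 53204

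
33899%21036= 12863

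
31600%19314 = 12286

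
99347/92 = 99347/92  =  1079.86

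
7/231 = 1/33 = 0.03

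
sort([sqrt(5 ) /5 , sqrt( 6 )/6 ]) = [sqrt( 6) /6, sqrt( 5 ) /5]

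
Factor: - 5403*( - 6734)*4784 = 2^5*3^1*7^1*13^2*23^1*37^1*1801^1 = 174060108768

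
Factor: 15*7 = 3^1 * 5^1*7^1 = 105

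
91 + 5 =96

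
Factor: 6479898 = 2^1*3^1*1079983^1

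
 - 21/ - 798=1/38 = 0.03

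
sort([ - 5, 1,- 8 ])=[ - 8, - 5, 1 ] 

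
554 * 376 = 208304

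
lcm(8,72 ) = 72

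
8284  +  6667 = 14951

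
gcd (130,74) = 2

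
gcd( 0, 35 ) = 35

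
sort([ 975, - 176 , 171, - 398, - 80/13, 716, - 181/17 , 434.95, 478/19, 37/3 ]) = [ - 398, - 176, - 181/17, - 80/13, 37/3,478/19, 171, 434.95,716,  975]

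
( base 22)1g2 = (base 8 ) 1506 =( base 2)1101000110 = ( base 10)838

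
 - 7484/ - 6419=1 + 1065/6419 =1.17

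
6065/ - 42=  - 6065/42 = - 144.40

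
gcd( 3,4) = 1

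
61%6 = 1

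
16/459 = 16/459=0.03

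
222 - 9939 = - 9717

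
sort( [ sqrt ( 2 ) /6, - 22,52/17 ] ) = [ - 22, sqrt(2 ) /6, 52/17]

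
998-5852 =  - 4854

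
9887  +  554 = 10441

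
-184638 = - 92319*2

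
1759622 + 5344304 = 7103926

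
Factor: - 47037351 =- 3^1* 17^2*227^1*239^1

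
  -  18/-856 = 9/428 = 0.02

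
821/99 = 8 + 29/99  =  8.29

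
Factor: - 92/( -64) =23/16 =2^( -4 )  *  23^1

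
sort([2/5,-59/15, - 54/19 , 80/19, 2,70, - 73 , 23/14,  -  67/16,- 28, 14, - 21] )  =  [ - 73, - 28, - 21, - 67/16, - 59/15, - 54/19, 2/5, 23/14,2,80/19,  14,70] 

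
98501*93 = 9160593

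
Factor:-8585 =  - 5^1*17^1*101^1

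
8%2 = 0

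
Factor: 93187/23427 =3^( - 2) *19^ (  -  1)*137^(  -  1)*93187^1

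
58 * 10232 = 593456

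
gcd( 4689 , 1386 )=9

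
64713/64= 64713/64 = 1011.14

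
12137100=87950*138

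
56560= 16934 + 39626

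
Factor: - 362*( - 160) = 57920=2^6*5^1*181^1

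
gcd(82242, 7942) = 2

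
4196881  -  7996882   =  - 3800001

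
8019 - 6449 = 1570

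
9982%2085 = 1642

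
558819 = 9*62091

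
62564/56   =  1117 + 3/14 = 1117.21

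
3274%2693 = 581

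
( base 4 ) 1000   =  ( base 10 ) 64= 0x40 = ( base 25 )2e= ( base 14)48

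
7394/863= 7394/863 = 8.57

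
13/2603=13/2603=0.00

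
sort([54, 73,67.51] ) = [ 54,67.51,73 ] 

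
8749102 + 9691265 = 18440367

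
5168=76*68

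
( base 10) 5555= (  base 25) 8M5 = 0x15b3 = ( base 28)72b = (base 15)19A5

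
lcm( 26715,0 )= 0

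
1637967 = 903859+734108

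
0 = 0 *6834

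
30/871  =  30/871 = 0.03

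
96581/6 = 16096 + 5/6 =16096.83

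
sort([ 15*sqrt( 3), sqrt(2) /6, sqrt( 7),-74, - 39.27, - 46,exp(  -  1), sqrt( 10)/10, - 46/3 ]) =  [ - 74, - 46, - 39.27, -46/3, sqrt (2) /6, sqrt( 10)/10,exp( - 1), sqrt(7) , 15*sqrt( 3)] 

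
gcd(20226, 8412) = 6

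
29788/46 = 14894/23 = 647.57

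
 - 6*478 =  - 2868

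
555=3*185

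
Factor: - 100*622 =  - 2^3*5^2*311^1=- 62200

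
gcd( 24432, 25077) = 3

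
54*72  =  3888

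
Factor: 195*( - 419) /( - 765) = 3^ (  -  1 )*13^1*17^(  -  1)*419^1 = 5447/51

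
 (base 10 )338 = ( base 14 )1a2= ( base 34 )9w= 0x152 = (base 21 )G2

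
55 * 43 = 2365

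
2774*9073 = 25168502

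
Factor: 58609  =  29^1 * 43^1* 47^1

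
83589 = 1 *83589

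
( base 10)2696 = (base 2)101010001000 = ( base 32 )2k8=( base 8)5210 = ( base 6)20252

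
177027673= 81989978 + 95037695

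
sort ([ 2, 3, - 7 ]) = [-7,  2,3]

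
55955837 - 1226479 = 54729358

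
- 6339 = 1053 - 7392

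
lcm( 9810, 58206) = 873090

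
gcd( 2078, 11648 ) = 2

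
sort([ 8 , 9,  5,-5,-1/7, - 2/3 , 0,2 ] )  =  [ - 5,- 2/3, -1/7, 0, 2,5 , 8,9 ] 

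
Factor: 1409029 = 683^1*2063^1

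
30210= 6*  5035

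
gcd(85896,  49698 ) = 18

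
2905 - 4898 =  - 1993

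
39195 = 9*4355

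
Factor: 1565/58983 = 3^( - 1)*5^1*313^1*19661^( - 1)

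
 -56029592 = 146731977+- 202761569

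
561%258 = 45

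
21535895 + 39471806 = 61007701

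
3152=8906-5754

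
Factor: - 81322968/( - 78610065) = 27107656/26203355  =  2^3 * 5^( - 1 ) * 17^1*1871^( - 1 )*2801^( - 1)*199321^1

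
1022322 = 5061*202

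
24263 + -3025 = 21238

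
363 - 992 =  - 629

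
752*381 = 286512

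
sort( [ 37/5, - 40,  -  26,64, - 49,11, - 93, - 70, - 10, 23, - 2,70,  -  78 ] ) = [ - 93, - 78,-70, - 49, - 40, - 26, - 10,-2 , 37/5,11,23,64,70]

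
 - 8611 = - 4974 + - 3637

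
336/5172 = 28/431  =  0.06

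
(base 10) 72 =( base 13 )57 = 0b1001000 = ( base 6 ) 200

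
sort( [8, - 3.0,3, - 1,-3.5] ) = [ - 3.5 , - 3.0, -1,3,8] 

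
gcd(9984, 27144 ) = 312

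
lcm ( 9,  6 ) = 18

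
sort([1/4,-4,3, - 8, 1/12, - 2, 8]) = [ - 8, - 4, - 2  ,  1/12, 1/4, 3, 8]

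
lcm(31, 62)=62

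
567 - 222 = 345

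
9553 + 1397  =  10950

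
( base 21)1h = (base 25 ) 1d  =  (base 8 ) 46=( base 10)38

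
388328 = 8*48541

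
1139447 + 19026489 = 20165936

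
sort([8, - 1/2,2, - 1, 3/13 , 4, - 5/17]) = [ - 1,  -  1/2, - 5/17,3/13,2, 4, 8]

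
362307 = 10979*33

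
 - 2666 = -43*62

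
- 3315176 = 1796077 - 5111253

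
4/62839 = 4/62839 = 0.00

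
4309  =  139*31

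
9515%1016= 371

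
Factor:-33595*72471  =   - 3^1*5^1*7^2*17^1*29^1 * 6719^1=- 2434663245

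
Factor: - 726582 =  - 2^1*3^1 * 83^1 * 1459^1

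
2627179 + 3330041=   5957220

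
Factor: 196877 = 17^1*37^1*313^1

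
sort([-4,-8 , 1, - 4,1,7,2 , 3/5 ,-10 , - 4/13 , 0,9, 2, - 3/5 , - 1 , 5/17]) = [  -  10, - 8 , - 4,-4 , - 1, - 3/5 , - 4/13,  0, 5/17, 3/5,1, 1 , 2,  2,7,9]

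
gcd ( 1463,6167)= 7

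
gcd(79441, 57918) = 1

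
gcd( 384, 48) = 48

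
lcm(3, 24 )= 24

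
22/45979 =22/45979 = 0.00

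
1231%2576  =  1231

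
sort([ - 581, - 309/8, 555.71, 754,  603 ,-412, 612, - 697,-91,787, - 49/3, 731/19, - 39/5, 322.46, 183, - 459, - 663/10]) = [ - 697, - 581,-459 , - 412, - 91, - 663/10, - 309/8, - 49/3 , - 39/5,731/19, 183, 322.46, 555.71, 603, 612,  754, 787]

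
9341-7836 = 1505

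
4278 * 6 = 25668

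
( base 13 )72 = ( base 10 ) 93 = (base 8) 135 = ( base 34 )2P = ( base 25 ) 3I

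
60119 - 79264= - 19145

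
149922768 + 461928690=611851458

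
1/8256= 1/8256 = 0.00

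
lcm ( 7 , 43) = 301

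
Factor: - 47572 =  - 2^2* 7^1*1699^1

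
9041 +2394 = 11435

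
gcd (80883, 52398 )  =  9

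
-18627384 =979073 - 19606457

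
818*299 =244582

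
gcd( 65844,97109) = 1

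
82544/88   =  938 = 938.00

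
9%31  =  9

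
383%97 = 92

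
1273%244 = 53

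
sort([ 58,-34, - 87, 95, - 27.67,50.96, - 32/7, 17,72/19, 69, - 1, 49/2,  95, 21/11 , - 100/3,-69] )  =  [ - 87 , - 69, - 34, - 100/3, - 27.67, - 32/7, - 1, 21/11,  72/19, 17, 49/2, 50.96, 58, 69, 95 , 95 ] 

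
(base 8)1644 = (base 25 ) 1c7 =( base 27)17e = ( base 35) QM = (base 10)932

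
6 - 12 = -6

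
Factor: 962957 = 53^1*18169^1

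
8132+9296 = 17428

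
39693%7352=2933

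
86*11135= 957610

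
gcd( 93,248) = 31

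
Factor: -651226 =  - 2^1*359^1*907^1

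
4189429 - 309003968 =-304814539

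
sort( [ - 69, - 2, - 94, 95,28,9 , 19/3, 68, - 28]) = [ - 94, - 69, - 28, - 2,19/3,9, 28, 68,95 ]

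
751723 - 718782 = 32941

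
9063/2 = 4531 + 1/2 = 4531.50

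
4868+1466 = 6334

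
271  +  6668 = 6939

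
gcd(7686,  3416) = 854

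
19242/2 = 9621 = 9621.00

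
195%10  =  5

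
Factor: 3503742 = 2^1*3^1* 11^1* 53087^1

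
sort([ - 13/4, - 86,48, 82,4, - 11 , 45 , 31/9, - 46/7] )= [  -  86,  -  11, - 46/7, - 13/4, 31/9 , 4,45, 48, 82]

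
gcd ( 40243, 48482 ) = 7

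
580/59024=145/14756  =  0.01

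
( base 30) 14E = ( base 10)1034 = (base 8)2012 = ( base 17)39e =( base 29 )16J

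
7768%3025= 1718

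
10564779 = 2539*4161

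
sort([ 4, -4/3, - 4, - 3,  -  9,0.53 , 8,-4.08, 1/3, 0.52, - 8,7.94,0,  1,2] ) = [ - 9,- 8, - 4.08, - 4, - 3 , - 4/3,0 , 1/3,  0.52  ,  0.53, 1, 2, 4, 7.94, 8] 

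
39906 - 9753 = 30153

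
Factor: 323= 17^1 * 19^1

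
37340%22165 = 15175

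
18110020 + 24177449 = 42287469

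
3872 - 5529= - 1657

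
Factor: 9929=9929^1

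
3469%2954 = 515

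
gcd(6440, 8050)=1610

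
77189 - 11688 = 65501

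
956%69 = 59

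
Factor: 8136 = 2^3*3^2* 113^1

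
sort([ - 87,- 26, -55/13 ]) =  [  -  87,-26, - 55/13 ]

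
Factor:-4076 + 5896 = 2^2 * 5^1*7^1*13^1=1820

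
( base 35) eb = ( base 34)EP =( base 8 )765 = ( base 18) 19F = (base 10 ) 501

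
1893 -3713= - 1820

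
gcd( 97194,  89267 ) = 1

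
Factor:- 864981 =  - 3^2*13^1*7393^1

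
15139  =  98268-83129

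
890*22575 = 20091750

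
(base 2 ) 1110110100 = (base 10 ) 948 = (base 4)32310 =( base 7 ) 2523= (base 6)4220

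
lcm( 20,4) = 20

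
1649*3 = 4947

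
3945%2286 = 1659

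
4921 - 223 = 4698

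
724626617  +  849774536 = 1574401153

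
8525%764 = 121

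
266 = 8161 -7895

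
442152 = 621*712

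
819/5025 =273/1675= 0.16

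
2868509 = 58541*49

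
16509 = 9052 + 7457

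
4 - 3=1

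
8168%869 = 347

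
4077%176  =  29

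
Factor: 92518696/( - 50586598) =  - 2^2*23^1*2713^(- 1) * 9323^(-1 ) * 502819^1=   -46259348/25293299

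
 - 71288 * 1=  - 71288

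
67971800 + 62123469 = 130095269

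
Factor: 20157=3^1 * 6719^1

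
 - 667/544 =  - 667/544  =  - 1.23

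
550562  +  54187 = 604749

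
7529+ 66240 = 73769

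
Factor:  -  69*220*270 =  - 4098600 = -2^3*3^4*5^2*11^1*23^1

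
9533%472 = 93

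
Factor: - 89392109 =-89392109^1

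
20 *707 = 14140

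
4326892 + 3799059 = 8125951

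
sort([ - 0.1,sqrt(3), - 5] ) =[ - 5, - 0.1,sqrt( 3) ] 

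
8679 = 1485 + 7194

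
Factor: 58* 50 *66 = 2^3*3^1*5^2*11^1*29^1 = 191400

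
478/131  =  3 + 85/131 = 3.65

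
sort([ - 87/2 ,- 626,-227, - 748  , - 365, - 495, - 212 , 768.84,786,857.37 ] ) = [-748,-626, - 495,  -  365,-227,-212, - 87/2,768.84,786 , 857.37 ]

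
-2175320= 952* ( - 2285 ) 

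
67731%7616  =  6803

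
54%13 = 2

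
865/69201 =865/69201 = 0.01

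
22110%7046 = 972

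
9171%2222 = 283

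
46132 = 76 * 607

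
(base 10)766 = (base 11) 637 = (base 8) 1376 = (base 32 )nu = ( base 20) 1I6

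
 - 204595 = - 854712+650117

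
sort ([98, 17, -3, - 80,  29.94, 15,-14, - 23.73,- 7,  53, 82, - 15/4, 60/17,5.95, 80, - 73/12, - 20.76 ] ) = [ - 80, - 23.73, - 20.76, - 14 , - 7, - 73/12, - 15/4,-3,  60/17, 5.95 , 15, 17,29.94,53,  80,  82 , 98 ]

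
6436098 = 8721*738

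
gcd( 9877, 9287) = 1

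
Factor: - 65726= - 2^1 *59^1*557^1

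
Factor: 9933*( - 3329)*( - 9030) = 2^1*3^2*5^1 *7^2*11^1*43^2*3329^1=298594621710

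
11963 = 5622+6341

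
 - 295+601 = 306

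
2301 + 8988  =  11289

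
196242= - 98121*( - 2)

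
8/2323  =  8/2323 = 0.00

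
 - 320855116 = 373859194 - 694714310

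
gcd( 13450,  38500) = 50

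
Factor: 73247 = 89^1*823^1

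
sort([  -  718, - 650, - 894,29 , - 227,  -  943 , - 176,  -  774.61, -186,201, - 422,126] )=[ - 943, - 894 , - 774.61, - 718, - 650 , - 422 ,  -  227,-186, - 176 , 29,126 , 201 ] 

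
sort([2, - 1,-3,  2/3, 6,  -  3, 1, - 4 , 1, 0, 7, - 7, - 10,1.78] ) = [ - 10, - 7 ,  -  4, - 3, - 3, - 1, 0,  2/3,  1 , 1, 1.78, 2,6,7] 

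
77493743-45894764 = 31598979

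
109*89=9701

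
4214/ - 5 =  - 843 + 1/5 = - 842.80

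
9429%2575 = 1704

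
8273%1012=177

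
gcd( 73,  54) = 1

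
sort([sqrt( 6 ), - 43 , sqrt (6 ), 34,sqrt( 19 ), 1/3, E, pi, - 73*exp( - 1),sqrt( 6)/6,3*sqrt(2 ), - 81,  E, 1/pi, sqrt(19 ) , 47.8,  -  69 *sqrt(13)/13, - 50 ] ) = [ - 81,- 50,  -  43 ,-73 * exp( - 1) , - 69*sqrt (13 )/13 , 1/pi, 1/3,sqrt( 6)/6, sqrt( 6 ), sqrt( 6), E, E,pi,3*sqrt (2),  sqrt( 19),sqrt(19 ) , 34, 47.8]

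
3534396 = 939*3764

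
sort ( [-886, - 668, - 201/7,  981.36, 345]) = [ - 886,- 668, - 201/7,345,981.36 ] 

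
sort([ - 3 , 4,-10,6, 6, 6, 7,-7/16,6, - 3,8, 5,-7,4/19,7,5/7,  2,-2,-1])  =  [ - 10, - 7,-3, - 3 ,  -  2, - 1,-7/16,4/19, 5/7,2, 4, 5 , 6,6,6,6, 7,7, 8] 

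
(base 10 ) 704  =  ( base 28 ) p4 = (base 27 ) q2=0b1011000000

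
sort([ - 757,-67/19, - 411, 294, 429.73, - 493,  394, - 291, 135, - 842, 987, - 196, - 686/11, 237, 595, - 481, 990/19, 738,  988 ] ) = [ - 842, - 757, - 493, - 481,-411, - 291, - 196,-686/11, - 67/19,  990/19, 135, 237,  294,394,429.73,  595, 738, 987, 988]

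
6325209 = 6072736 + 252473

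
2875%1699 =1176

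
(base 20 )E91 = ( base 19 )g05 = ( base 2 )1011010010101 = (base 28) 7ad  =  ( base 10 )5781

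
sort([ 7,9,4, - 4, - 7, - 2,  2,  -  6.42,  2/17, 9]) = [ - 7, - 6.42, - 4,  -  2,2/17,2, 4,7, 9, 9]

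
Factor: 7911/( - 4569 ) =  - 2637/1523 = - 3^2*293^1*1523^(-1)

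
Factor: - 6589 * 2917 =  - 19220113= - 11^1 * 599^1* 2917^1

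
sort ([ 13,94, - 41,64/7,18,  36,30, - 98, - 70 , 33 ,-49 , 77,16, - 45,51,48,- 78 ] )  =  [ - 98, - 78,-70, - 49,-45,-41,  64/7,13,16, 18,30 , 33,36,48, 51 , 77, 94] 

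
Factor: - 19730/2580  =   - 2^( - 1 )*3^ (- 1)*43^( - 1 ) *1973^1 = -1973/258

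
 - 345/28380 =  - 1+ 1869/1892 = - 0.01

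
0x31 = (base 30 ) 1j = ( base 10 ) 49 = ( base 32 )1H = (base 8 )61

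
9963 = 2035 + 7928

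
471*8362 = 3938502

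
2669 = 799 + 1870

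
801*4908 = 3931308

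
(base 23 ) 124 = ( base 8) 1103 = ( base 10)579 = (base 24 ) 103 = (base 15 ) 289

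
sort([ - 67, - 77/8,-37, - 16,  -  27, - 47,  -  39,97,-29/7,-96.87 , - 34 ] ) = [  -  96.87, - 67, - 47, - 39, - 37, - 34, - 27, - 16, - 77/8, - 29/7,97] 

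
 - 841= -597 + - 244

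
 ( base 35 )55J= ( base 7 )24265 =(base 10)6319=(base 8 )14257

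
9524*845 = 8047780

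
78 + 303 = 381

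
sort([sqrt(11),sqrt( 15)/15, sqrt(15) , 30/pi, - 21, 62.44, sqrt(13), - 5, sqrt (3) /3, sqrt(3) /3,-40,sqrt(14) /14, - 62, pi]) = [- 62, - 40, - 21, -5, sqrt (15) /15  ,  sqrt(14 ) /14, sqrt(3)/3, sqrt ( 3 ) /3, pi,sqrt ( 11), sqrt( 13) , sqrt(  15),30/pi, 62.44]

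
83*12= 996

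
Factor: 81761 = 81761^1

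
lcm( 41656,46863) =374904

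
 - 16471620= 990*( - 16638) 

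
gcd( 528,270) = 6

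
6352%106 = 98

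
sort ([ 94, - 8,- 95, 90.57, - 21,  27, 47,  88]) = [ - 95,- 21,  -  8, 27,  47,88,90.57,94 ]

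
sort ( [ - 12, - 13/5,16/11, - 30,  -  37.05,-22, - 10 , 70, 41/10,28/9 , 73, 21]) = [ - 37.05, - 30 , - 22, - 12, - 10 , - 13/5, 16/11,28/9,41/10,21, 70, 73 ] 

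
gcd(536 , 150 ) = 2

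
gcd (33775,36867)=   1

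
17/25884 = 17/25884 = 0.00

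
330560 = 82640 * 4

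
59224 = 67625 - 8401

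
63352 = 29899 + 33453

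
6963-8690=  - 1727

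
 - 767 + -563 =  - 1330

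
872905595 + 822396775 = 1695302370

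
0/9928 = 0 = 0.00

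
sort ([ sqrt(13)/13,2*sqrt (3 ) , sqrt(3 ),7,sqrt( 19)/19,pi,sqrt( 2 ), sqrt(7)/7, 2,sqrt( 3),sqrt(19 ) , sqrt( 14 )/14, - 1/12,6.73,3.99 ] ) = [ - 1/12, sqrt(19) /19,sqrt ( 14 ) /14,sqrt(13)/13,sqrt(7) /7,sqrt( 2 ),sqrt( 3 ),sqrt(3),2,pi, 2*sqrt(3), 3.99, sqrt( 19 ),6.73,  7 ] 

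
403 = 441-38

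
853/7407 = 853/7407 = 0.12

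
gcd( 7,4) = 1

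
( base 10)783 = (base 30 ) q3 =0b1100001111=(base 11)652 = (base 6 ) 3343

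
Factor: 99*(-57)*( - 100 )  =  2^2*3^3*5^2*11^1*19^1= 564300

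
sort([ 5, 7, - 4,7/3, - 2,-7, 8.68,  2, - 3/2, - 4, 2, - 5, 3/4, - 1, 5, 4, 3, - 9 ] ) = [ - 9, - 7, - 5, - 4 ,  -  4, - 2, - 3/2, - 1, 3/4, 2,2 , 7/3, 3,4 , 5, 5,7,8.68 ] 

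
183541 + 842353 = 1025894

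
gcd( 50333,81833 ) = 1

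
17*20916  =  355572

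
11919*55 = 655545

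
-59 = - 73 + 14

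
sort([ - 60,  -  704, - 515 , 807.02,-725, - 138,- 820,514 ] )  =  [ - 820, - 725, - 704, - 515, - 138,-60,514,  807.02] 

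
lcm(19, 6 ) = 114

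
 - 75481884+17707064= -57774820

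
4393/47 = 93 + 22/47 =93.47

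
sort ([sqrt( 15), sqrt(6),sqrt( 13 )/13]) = [ sqrt( 13 )/13, sqrt( 6),sqrt( 15)]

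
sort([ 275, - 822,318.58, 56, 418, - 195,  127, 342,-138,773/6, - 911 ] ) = [-911,  -  822,-195, - 138, 56, 127,  773/6,275, 318.58,342 , 418] 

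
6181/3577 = 1 + 372/511 = 1.73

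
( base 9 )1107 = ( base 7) 2245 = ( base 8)1461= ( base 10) 817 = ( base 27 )137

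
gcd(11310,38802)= 174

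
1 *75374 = 75374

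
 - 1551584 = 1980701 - 3532285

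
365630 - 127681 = 237949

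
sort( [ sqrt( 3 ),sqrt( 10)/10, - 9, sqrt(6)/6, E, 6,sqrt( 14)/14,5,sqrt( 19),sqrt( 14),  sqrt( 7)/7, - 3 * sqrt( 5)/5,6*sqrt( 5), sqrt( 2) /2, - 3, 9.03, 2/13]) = [ - 9, - 3, - 3*sqrt(5)/5,2/13, sqrt( 14)/14,sqrt(10)/10,sqrt( 7)/7,sqrt (6)/6,sqrt( 2)/2, sqrt( 3),E  ,  sqrt(14),sqrt(19 ),5,  6,9.03, 6*sqrt( 5)] 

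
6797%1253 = 532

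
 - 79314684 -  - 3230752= - 76083932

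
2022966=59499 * 34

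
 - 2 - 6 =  - 8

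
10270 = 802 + 9468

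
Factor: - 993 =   -  3^1 *331^1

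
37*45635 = 1688495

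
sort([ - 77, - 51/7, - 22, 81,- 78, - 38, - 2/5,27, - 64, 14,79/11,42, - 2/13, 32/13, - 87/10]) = [ - 78, - 77 , - 64, - 38, - 22, - 87/10 , - 51/7, - 2/5, - 2/13, 32/13,79/11, 14, 27, 42, 81] 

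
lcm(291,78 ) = 7566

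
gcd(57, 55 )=1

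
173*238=41174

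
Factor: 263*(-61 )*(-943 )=23^1*41^1*61^1*263^1=15128549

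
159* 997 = 158523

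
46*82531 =3796426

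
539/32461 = 49/2951 = 0.02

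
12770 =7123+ 5647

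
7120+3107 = 10227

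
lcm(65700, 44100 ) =3219300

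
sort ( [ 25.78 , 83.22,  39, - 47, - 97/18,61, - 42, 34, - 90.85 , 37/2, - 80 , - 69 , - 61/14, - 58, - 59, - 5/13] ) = [-90.85, - 80, - 69, - 59, - 58 ,-47 , - 42 , - 97/18, - 61/14, - 5/13, 37/2,25.78,  34,39, 61, 83.22] 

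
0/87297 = 0=0.00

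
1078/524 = 539/262 = 2.06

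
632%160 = 152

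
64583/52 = 64583/52= 1241.98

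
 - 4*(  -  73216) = 292864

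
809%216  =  161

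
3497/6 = 3497/6 = 582.83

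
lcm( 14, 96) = 672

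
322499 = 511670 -189171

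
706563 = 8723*81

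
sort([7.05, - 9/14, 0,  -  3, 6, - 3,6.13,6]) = [ - 3, - 3, - 9/14, 0,6,6,6.13,7.05]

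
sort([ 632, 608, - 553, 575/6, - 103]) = [-553,  -  103 , 575/6,608,632 ]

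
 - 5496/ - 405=1832/135 = 13.57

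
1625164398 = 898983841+726180557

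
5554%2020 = 1514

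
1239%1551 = 1239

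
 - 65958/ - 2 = 32979/1 = 32979.00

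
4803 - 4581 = 222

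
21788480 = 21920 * 994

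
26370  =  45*586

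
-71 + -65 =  - 136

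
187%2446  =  187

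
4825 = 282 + 4543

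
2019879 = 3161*639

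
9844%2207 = 1016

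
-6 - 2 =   -  8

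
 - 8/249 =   -  1  +  241/249 = - 0.03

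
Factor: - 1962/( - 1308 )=2^ ( - 1)*3^1  =  3/2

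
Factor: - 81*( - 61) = 4941 = 3^4*61^1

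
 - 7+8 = 1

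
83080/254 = 41540/127=327.09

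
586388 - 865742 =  - 279354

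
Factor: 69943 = 23^1*3041^1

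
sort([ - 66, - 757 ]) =[ - 757, - 66 ] 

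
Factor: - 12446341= - 12446341^1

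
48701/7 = 48701/7=6957.29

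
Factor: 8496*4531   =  38495376 = 2^4 * 3^2*23^1 * 59^1*197^1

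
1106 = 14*79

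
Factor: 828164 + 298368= 1126532  =  2^2*11^1*25603^1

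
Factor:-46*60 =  - 2^3* 3^1*5^1*23^1 = - 2760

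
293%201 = 92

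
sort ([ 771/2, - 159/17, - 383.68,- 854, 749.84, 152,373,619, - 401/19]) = [ - 854, -383.68, - 401/19, - 159/17,152, 373, 771/2 , 619, 749.84]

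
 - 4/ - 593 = 4/593 =0.01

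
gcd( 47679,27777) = 3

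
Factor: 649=11^1*59^1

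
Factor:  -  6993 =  - 3^3*7^1*37^1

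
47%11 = 3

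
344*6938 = 2386672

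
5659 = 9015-3356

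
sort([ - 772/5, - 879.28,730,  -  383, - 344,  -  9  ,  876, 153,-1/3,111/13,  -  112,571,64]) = [ - 879.28, - 383,-344,- 772/5, - 112,  -  9,-1/3, 111/13, 64,153,571,730 , 876 ]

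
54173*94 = 5092262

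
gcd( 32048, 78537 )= 1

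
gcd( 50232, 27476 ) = 4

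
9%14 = 9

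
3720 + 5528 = 9248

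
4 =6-2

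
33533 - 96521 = -62988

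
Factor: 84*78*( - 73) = -2^3*3^2*7^1 * 13^1*73^1 = -478296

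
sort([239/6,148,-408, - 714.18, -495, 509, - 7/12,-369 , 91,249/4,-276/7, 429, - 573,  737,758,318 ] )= [ - 714.18, - 573, - 495, - 408, - 369, - 276/7,  -  7/12,239/6,249/4,91  ,  148, 318,429 , 509, 737,758] 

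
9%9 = 0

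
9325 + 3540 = 12865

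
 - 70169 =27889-98058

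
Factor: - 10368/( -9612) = 2^5*3^1*89^(-1) = 96/89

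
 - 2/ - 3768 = 1/1884 = 0.00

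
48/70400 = 3/4400 = 0.00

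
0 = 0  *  42235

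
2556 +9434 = 11990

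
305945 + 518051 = 823996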